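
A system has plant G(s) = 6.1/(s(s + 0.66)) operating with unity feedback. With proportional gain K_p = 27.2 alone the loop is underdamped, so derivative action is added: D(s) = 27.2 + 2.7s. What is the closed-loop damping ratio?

Forward path: (27.2 + 2.7s)·6.1/(s(s+0.66)). The closed-loop characteristic equation is s² + (0.66 + 6.1·2.7)s + 6.1·27.2 = 0.
That is s² + 17.13s + 165.9 = 0, so ω_n = 12.88 rad/s and ζ = 17.13/(2·12.88) = 0.6649.

ζ = 0.665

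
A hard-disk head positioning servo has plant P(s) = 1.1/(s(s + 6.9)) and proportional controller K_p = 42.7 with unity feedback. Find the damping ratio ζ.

ζ = 0.503

The closed-loop denominator is s(s+6.9) + 42.7·1.1 = s² + 6.9s + 46.97.
So ω_n² = 46.97 ⇒ ω_n = 6.853 rad/s, and ζ = 6.9/(2ω_n) = 0.503.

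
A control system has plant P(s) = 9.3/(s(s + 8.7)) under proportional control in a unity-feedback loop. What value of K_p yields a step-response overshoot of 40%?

K_p = 26

From %OS = 100·exp(−πζ/√(1−ζ²)) = 40%, ζ = −ln(0.4)/√(π²+ln²(0.4)) = 0.28.
Characteristic equation s² + 8.7s + 9.3K_p = 0 gives ζ = 8.7/(2√(9.3K_p)).
Setting ζ = 0.28: √(9.3K_p) = 8.7/(2·0.28) = 15.54, so K_p = 241.4/9.3 = 26.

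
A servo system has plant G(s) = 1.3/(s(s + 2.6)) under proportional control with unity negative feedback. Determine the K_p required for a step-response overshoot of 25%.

From %OS = 100·exp(−πζ/√(1−ζ²)) = 25%, ζ = −ln(0.25)/√(π²+ln²(0.25)) = 0.4037.
Characteristic equation s² + 2.6s + 1.3K_p = 0 gives ζ = 2.6/(2√(1.3K_p)).
Setting ζ = 0.4037: √(1.3K_p) = 2.6/(2·0.4037) = 3.22, so K_p = 10.37/1.3 = 7.98.

K_p = 7.98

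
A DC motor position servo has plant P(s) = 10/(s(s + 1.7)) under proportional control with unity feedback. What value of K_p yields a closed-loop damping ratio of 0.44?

K_p = 0.373

Closed-loop characteristic equation: s² + 1.7s + K_p·10 = 0.
So ω_n = √(10K_p) and 2ζω_n = 1.7, giving ζ = 1.7/(2√(10K_p)).
Setting ζ = 0.44: √(10K_p) = 1.7/(2·0.44) = 1.932, so K_p = 3.732/10 = 0.373.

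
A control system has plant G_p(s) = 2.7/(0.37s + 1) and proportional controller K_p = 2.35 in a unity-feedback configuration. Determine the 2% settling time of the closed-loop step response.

T_s ≈ 0.201 s

Closed loop: T(s) = K_p·G_p/(1+K_p·G_p) = 6.345/(0.37s + 1 + 6.345), with pole at s = −(1 + 6.345)/0.37 = −19.85.
τ = 1/19.85 = 0.05037 s, so 2% settling time ≈ 4τ = 0.201 s.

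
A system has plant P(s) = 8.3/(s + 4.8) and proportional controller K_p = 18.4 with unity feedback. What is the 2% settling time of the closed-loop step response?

T_s ≈ 0.0254 s

Closed-loop transfer function: T(s) = K_p·P(s)/(1 + K_p·P(s)) = 152.7/(s + 4.8 + 152.7) = 152.7/(s + 157.5).
Time constant τ = 1/157.5 = 0.006348 s, so the 2% settling time is about 4τ = 0.0254 s.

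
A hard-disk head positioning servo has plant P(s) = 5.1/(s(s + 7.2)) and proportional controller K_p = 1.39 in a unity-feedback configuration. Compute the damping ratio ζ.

With unity feedback the closed-loop characteristic equation is s² + 7.2s + 1.39·5.1 = s² + 7.2s + 7.089 = 0.
Matching s² + 2ζω_n s + ω_n²: ω_n = √7.089 = 2.663 rad/s and 2ζω_n = 7.2, so ζ = 7.2/(2·2.663) = 1.35.

ζ = 1.35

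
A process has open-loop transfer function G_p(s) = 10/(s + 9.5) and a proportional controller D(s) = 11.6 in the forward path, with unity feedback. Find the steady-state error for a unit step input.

0.0757

The loop is type 0. Static position error constant K_pos = D(0)·G_p(0) = 11.6·1.053 = 12.21.
Steady-state error to a unit step: e_ss = 1/(1+K_pos) = 1/13.21 = 0.0757.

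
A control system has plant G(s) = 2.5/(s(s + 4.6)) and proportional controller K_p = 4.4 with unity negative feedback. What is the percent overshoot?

4.86%

From 1 + K_pG(s) = 0: s² + 4.6s + 11 = 0 ⇒ ω_n = 3.317, ζ = 0.6935.
%OS = 100·exp(−πζ/√(1−ζ²)) = 100·exp(−π·0.6935/√0.5191) = 4.86%.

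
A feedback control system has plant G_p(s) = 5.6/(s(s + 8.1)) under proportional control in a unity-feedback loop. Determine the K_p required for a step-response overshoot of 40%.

K_p = 37.4

From %OS = 100·exp(−πζ/√(1−ζ²)) = 40%, ζ = −ln(0.4)/√(π²+ln²(0.4)) = 0.28.
Characteristic equation s² + 8.1s + 5.6K_p = 0 gives ζ = 8.1/(2√(5.6K_p)).
Setting ζ = 0.28: √(5.6K_p) = 8.1/(2·0.28) = 14.46, so K_p = 209.2/5.6 = 37.4.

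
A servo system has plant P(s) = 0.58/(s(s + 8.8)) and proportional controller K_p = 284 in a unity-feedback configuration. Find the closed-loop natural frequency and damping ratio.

With unity feedback the closed-loop characteristic equation is s² + 8.8s + 284·0.58 = s² + 8.8s + 164.7 = 0.
Matching s² + 2ζω_n s + ω_n²: ω_n = √164.7 = 12.83 rad/s and 2ζω_n = 8.8, so ζ = 8.8/(2·12.83) = 0.343.

ω_n = 12.8 rad/s, ζ = 0.343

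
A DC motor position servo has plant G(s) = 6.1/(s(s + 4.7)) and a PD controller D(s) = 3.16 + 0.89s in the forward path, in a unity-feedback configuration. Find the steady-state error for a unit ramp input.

0.244

The loop has one pole at the origin (type 1). Velocity error constant K_v = lim_{s→0} s·D(s)G(s) = 3.16·6.1/4.7 = 4.101.
Steady-state error to a unit ramp: e_ss = 1/K_v = 0.244.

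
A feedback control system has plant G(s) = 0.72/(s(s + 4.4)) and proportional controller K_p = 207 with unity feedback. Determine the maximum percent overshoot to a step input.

Closed-loop characteristic equation: s² + 4.4s + 149 = 0, so ω_n = 12.21 rad/s and ζ = 4.4/(2·12.21) = 0.1802.
%OS = 100·exp(−πζ/√(1−ζ²)) = 100·exp(−π·0.1802/√0.9675) = 56.2%.

56.2%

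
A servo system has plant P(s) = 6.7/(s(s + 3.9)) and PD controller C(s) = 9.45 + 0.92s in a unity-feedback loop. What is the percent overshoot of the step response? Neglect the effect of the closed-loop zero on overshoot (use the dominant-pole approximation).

Forward path: (9.45 + 0.92s)·6.7/(s(s+3.9)). The closed-loop characteristic equation is s² + (3.9 + 6.7·0.92)s + 6.7·9.45 = 0.
That is s² + 10.06s + 63.31 = 0, so ω_n = 7.957 rad/s and ζ = 10.06/(2·7.957) = 0.6324.
%OS = 100·exp(−πζ/√(1−ζ²)) = 7.69%.

7.69%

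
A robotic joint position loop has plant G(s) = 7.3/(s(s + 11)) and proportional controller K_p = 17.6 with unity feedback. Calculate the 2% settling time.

T_s ≈ 0.727 s

From 1 + K_pG(s) = 0: s² + 11s + 128.5 = 0 ⇒ ω_n = 11.33, ζ = 0.4852.
2% settling time T_s ≈ 4/(ζω_n) = 4/5.5 = 0.727 s.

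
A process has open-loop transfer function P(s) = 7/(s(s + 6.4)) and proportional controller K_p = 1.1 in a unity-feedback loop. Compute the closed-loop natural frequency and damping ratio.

ω_n = 2.77 rad/s, ζ = 1.15

1 + K_p·P(s) = 0 gives s² + 6.4s + 7.7 = 0.
So ω_n² = 7.7 ⇒ ω_n = 2.775 rad/s, and ζ = 6.4/(2ω_n) = 1.15.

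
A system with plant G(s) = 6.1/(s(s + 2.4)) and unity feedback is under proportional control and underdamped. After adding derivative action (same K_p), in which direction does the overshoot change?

decrease

The derivative term adds K·K_d to the s-coefficient of the characteristic equation, raising 2ζω_n while ω_n is unchanged; ζ increases, so overshoot decreases.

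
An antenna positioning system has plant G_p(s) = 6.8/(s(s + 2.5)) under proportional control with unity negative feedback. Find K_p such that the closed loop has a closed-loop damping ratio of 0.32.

K_p = 2.24

Closed-loop characteristic equation: s² + 2.5s + K_p·6.8 = 0.
So ω_n = √(6.8K_p) and 2ζω_n = 2.5, giving ζ = 2.5/(2√(6.8K_p)).
Setting ζ = 0.32: √(6.8K_p) = 2.5/(2·0.32) = 3.906, so K_p = 15.26/6.8 = 2.24.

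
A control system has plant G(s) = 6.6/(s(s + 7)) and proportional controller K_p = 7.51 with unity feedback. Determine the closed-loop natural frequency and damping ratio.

The closed-loop denominator is s(s+7) + 7.51·6.6 = s² + 7s + 49.57.
So ω_n² = 49.57 ⇒ ω_n = 7.04 rad/s, and ζ = 7/(2ω_n) = 0.497.

ω_n = 7.04 rad/s, ζ = 0.497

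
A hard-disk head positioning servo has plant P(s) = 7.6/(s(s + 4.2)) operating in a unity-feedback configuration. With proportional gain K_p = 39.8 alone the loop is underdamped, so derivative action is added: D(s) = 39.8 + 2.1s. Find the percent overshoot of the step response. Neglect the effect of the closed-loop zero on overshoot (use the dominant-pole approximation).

Forward path: (39.8 + 2.1s)·7.6/(s(s+4.2)). The closed-loop characteristic equation is s² + (4.2 + 7.6·2.1)s + 7.6·39.8 = 0.
That is s² + 20.16s + 302.5 = 0, so ω_n = 17.39 rad/s and ζ = 20.16/(2·17.39) = 0.5796.
%OS = 100·exp(−πζ/√(1−ζ²)) = 10.7%.

10.7%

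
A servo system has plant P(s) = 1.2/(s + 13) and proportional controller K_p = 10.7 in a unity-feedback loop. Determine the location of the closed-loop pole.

Closed-loop transfer function: T(s) = K_p·P(s)/(1 + K_p·P(s)) = 12.84/(s + 13 + 12.84) = 12.84/(s + 25.84).
The closed-loop pole is at s = −25.84.

s = -25.84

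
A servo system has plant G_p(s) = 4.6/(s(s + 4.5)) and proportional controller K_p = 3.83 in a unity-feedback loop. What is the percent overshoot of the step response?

13.6%

The closed-loop denominator s² + 4.5s + 17.62 gives ω_n = √17.62 = 4.197 and ζ = 4.5/(2ω_n) = 0.536.
%OS = 100·exp(−πζ/√(1−ζ²)) = 100·exp(−π·0.536/√0.7127) = 13.6%.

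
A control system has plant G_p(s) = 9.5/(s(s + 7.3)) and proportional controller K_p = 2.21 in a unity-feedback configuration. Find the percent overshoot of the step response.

Closed-loop characteristic equation: s² + 7.3s + 21 = 0, so ω_n = 4.582 rad/s and ζ = 7.3/(2·4.582) = 0.7966.
%OS = 100·exp(−πζ/√(1−ζ²)) = 100·exp(−π·0.7966/√0.3654) = 1.59%.

1.59%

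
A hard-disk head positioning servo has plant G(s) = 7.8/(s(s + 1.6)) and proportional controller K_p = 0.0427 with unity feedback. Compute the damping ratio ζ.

1 + K_p·G(s) = 0 gives s² + 1.6s + 0.3331 = 0.
So ω_n² = 0.3331 ⇒ ω_n = 0.5771 rad/s, and ζ = 1.6/(2ω_n) = 1.39.

ζ = 1.39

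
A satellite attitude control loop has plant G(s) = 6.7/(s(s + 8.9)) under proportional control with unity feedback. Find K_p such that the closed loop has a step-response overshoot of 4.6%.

K_p = 6.03

From %OS = 100·exp(−πζ/√(1−ζ²)) = 4.6%, ζ = −ln(0.046)/√(π²+ln²(0.046)) = 0.7.
Characteristic equation s² + 8.9s + 6.7K_p = 0 gives ζ = 8.9/(2√(6.7K_p)).
Setting ζ = 0.7: √(6.7K_p) = 8.9/(2·0.7) = 6.357, so K_p = 40.42/6.7 = 6.03.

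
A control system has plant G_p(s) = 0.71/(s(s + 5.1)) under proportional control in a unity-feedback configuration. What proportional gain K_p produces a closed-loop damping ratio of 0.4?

Closed-loop characteristic equation: s² + 5.1s + K_p·0.71 = 0.
So ω_n = √(0.71K_p) and 2ζω_n = 5.1, giving ζ = 5.1/(2√(0.71K_p)).
Setting ζ = 0.4: √(0.71K_p) = 5.1/(2·0.4) = 6.375, so K_p = 40.64/0.71 = 57.2.

K_p = 57.2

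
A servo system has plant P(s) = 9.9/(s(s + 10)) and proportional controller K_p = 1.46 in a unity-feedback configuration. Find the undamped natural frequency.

With unity feedback the closed-loop characteristic equation is s² + 10s + 1.46·9.9 = s² + 10s + 14.45 = 0.
Matching s² + 2ζω_n s + ω_n²: ω_n = √14.45 = 3.802 rad/s and 2ζω_n = 10, so ζ = 10/(2·3.802) = 1.32.

ω_n = 3.8 rad/s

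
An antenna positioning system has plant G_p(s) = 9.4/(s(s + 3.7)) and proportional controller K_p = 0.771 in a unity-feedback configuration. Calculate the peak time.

The closed-loop denominator s² + 3.7s + 7.247 gives ω_n = √7.247 = 2.692 and ζ = 3.7/(2ω_n) = 0.6872.
Damped frequency ω_d = ω_n√(1−ζ²) = 1.956 rad/s, so peak time T_p = π/ω_d = 1.61 s.

T_p = 1.61 s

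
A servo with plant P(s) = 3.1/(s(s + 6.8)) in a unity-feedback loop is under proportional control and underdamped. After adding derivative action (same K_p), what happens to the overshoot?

decrease

The derivative term adds K·K_d to the s-coefficient of the characteristic equation, raising 2ζω_n while ω_n is unchanged; ζ increases, so overshoot decreases.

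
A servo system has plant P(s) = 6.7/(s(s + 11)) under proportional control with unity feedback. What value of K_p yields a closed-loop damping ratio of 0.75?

Closed-loop characteristic equation: s² + 11s + K_p·6.7 = 0.
So ω_n = √(6.7K_p) and 2ζω_n = 11, giving ζ = 11/(2√(6.7K_p)).
Setting ζ = 0.75: √(6.7K_p) = 11/(2·0.75) = 7.333, so K_p = 53.78/6.7 = 8.03.

K_p = 8.03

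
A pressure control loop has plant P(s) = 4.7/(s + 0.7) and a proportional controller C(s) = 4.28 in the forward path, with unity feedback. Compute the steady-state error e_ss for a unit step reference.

0.0336

The loop is type 0. Static position error constant K_pos = C(0)·P(0) = 4.28·6.714 = 28.74.
Steady-state error to a unit step: e_ss = 1/(1+K_pos) = 1/29.74 = 0.0336.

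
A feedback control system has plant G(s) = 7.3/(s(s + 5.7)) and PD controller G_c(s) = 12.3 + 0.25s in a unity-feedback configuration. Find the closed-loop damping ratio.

ζ = 0.397

Forward path: (12.3 + 0.25s)·7.3/(s(s+5.7)). The closed-loop characteristic equation is s² + (5.7 + 7.3·0.25)s + 7.3·12.3 = 0.
That is s² + 7.525s + 89.79 = 0, so ω_n = 9.476 rad/s and ζ = 7.525/(2·9.476) = 0.3971.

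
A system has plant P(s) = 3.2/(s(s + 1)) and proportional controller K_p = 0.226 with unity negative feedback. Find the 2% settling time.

T_s ≈ 8 s

From 1 + K_pP(s) = 0: s² + 1s + 0.7232 = 0 ⇒ ω_n = 0.8504, ζ = 0.588.
2% settling time T_s ≈ 4/(ζω_n) = 4/0.5 = 8 s.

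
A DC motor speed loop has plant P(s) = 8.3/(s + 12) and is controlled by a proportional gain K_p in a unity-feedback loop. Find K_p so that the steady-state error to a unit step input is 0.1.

K_p = 13

For a type-0 loop with proportional control, e_ss = 1/(1 + K_p·P(0)).
P(0) = 0.6917. Require 1/(1 + K_p·0.6917) = 0.1, so 1 + 0.6917·K_p = 10.
K_p = (10 − 1)/0.6917 = 13.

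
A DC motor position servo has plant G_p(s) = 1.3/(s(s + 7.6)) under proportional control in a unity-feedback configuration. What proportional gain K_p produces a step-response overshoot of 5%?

K_p = 23.3

From %OS = 100·exp(−πζ/√(1−ζ²)) = 5%, ζ = −ln(0.05)/√(π²+ln²(0.05)) = 0.6901.
Characteristic equation s² + 7.6s + 1.3K_p = 0 gives ζ = 7.6/(2√(1.3K_p)).
Setting ζ = 0.6901: √(1.3K_p) = 7.6/(2·0.6901) = 5.506, so K_p = 30.32/1.3 = 23.3.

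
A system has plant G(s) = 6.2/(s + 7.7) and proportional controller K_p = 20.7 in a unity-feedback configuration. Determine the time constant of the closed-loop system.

τ = 0.00735 s

Closed-loop transfer function: T(s) = K_p·G(s)/(1 + K_p·G(s)) = 128.3/(s + 7.7 + 128.3) = 128.3/(s + 136).
Time constant τ = 1/136 = 0.00735 s.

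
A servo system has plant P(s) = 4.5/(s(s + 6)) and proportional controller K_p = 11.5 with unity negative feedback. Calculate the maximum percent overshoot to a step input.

The closed-loop denominator s² + 6s + 51.75 gives ω_n = √51.75 = 7.194 and ζ = 6/(2ω_n) = 0.417.
%OS = 100·exp(−πζ/√(1−ζ²)) = 100·exp(−π·0.417/√0.8261) = 23.7%.

23.7%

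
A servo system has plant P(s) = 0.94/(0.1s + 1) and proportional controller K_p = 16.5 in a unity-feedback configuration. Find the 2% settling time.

T_s ≈ 0.0242 s

Closed loop: T(s) = K_p·P/(1+K_p·P) = 15.51/(0.1s + 1 + 15.51), with pole at s = −(1 + 15.51)/0.1 = −165.1.
τ = 1/165.1 = 0.006057 s, so 2% settling time ≈ 4τ = 0.0242 s.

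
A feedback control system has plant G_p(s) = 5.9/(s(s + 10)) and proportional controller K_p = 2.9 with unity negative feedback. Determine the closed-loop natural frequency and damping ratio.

ω_n = 4.14 rad/s, ζ = 1.21

The closed-loop denominator is s(s+10) + 2.9·5.9 = s² + 10s + 17.11.
Matching s² + 2ζω_n s + ω_n²: ω_n = √17.11 = 4.136 rad/s and 2ζω_n = 10, so ζ = 10/(2·4.136) = 1.21.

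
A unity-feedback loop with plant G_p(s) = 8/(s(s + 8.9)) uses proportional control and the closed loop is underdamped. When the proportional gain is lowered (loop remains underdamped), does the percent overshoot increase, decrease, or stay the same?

decrease

ζ = 8.9/(2√(8K_p)) rises as K_p falls; higher damping means less overshoot.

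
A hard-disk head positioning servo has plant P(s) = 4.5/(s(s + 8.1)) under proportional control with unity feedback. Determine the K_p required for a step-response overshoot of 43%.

From %OS = 100·exp(−πζ/√(1−ζ²)) = 43%, ζ = −ln(0.43)/√(π²+ln²(0.43)) = 0.2594.
Characteristic equation s² + 8.1s + 4.5K_p = 0 gives ζ = 8.1/(2√(4.5K_p)).
Setting ζ = 0.2594: √(4.5K_p) = 8.1/(2·0.2594) = 15.61, so K_p = 243.7/4.5 = 54.2.

K_p = 54.2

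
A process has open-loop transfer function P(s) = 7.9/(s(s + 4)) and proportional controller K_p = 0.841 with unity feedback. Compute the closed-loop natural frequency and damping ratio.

ω_n = 2.58 rad/s, ζ = 0.776

With unity feedback the closed-loop characteristic equation is s² + 4s + 0.841·7.9 = s² + 4s + 6.644 = 0.
So ω_n² = 6.644 ⇒ ω_n = 2.578 rad/s, and ζ = 4/(2ω_n) = 0.776.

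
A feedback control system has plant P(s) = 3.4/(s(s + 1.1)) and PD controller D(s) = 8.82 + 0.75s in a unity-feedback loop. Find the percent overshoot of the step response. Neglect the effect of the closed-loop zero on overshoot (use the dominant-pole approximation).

32.9%

Forward path: (8.82 + 0.75s)·3.4/(s(s+1.1)). The closed-loop characteristic equation is s² + (1.1 + 3.4·0.75)s + 3.4·8.82 = 0.
That is s² + 3.65s + 29.99 = 0, so ω_n = 5.476 rad/s and ζ = 3.65/(2·5.476) = 0.3333.
%OS = 100·exp(−πζ/√(1−ζ²)) = 32.9%.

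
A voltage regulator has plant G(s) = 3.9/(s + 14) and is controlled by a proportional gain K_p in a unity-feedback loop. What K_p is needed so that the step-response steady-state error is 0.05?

K_p = 68.2

Steady-state error for a unit step on this type-0 loop is 1/(1 + K_p·G(0)).
G(0) = 0.2786. Require 1/(1 + K_p·0.2786) = 0.05, so 1 + 0.2786·K_p = 20.
K_p = (20 − 1)/0.2786 = 68.2.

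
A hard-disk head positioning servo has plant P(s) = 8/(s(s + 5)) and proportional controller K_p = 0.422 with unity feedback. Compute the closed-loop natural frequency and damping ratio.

ω_n = 1.84 rad/s, ζ = 1.36

The closed-loop denominator is s(s+5) + 0.422·8 = s² + 5s + 3.376.
So ω_n² = 3.376 ⇒ ω_n = 1.837 rad/s, and ζ = 5/(2ω_n) = 1.36.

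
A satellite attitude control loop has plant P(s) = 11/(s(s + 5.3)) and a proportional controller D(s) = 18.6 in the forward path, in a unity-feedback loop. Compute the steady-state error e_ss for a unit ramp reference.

The loop has one pole at the origin (type 1). Velocity error constant K_v = lim_{s→0} s·D(s)P(s) = 18.6·11/5.3 = 38.6.
Steady-state error to a unit ramp: e_ss = 1/K_v = 0.0259.

0.0259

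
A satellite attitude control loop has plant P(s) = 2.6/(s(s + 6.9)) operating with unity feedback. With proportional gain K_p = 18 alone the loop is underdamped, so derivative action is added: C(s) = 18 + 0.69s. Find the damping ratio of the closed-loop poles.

ζ = 0.635

Forward path: (18 + 0.69s)·2.6/(s(s+6.9)). The closed-loop characteristic equation is s² + (6.9 + 2.6·0.69)s + 2.6·18 = 0.
That is s² + 8.694s + 46.8 = 0, so ω_n = 6.841 rad/s and ζ = 8.694/(2·6.841) = 0.6354.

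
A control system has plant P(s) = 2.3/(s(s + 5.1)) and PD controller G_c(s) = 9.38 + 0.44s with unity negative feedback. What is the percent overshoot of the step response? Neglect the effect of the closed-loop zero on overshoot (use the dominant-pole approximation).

Forward path: (9.38 + 0.44s)·2.3/(s(s+5.1)). The closed-loop characteristic equation is s² + (5.1 + 2.3·0.44)s + 2.3·9.38 = 0.
That is s² + 6.112s + 21.57 = 0, so ω_n = 4.645 rad/s and ζ = 6.112/(2·4.645) = 0.6579.
%OS = 100·exp(−πζ/√(1−ζ²)) = 6.43%.

6.43%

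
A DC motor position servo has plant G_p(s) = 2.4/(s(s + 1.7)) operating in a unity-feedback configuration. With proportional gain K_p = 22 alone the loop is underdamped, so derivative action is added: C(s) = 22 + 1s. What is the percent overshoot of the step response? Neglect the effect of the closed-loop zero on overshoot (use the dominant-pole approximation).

39.7%

Forward path: (22 + 1s)·2.4/(s(s+1.7)). The closed-loop characteristic equation is s² + (1.7 + 2.4·1)s + 2.4·22 = 0.
That is s² + 4.1s + 52.8 = 0, so ω_n = 7.266 rad/s and ζ = 4.1/(2·7.266) = 0.2821.
%OS = 100·exp(−πζ/√(1−ζ²)) = 39.7%.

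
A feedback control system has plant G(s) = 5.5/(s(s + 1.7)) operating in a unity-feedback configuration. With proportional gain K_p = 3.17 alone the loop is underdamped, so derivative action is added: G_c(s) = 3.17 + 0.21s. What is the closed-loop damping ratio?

ζ = 0.342

Forward path: (3.17 + 0.21s)·5.5/(s(s+1.7)). The closed-loop characteristic equation is s² + (1.7 + 5.5·0.21)s + 5.5·3.17 = 0.
That is s² + 2.855s + 17.43 = 0, so ω_n = 4.176 rad/s and ζ = 2.855/(2·4.176) = 0.3419.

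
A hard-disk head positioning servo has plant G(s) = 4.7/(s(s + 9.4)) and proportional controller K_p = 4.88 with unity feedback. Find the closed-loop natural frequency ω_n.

The closed-loop denominator is s(s+9.4) + 4.88·4.7 = s² + 9.4s + 22.94.
Matching s² + 2ζω_n s + ω_n²: ω_n = √22.94 = 4.789 rad/s and 2ζω_n = 9.4, so ζ = 9.4/(2·4.789) = 0.981.

ω_n = 4.79 rad/s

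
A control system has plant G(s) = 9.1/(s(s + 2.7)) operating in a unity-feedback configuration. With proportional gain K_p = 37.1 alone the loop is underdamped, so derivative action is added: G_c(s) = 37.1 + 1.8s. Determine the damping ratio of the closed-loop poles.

Forward path: (37.1 + 1.8s)·9.1/(s(s+2.7)). The closed-loop characteristic equation is s² + (2.7 + 9.1·1.8)s + 9.1·37.1 = 0.
That is s² + 19.08s + 337.6 = 0, so ω_n = 18.37 rad/s and ζ = 19.08/(2·18.37) = 0.5192.

ζ = 0.519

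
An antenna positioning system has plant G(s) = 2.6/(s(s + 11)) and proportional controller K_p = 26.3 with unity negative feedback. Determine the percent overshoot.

Closed-loop characteristic equation: s² + 11s + 68.38 = 0, so ω_n = 8.269 rad/s and ζ = 11/(2·8.269) = 0.6651.
%OS = 100·exp(−πζ/√(1−ζ²)) = 100·exp(−π·0.6651/√0.5576) = 6.09%.

6.09%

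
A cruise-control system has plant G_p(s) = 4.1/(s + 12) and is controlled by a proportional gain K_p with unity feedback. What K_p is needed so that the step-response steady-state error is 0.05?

K_p = 55.6

Steady-state error for a unit step on this type-0 loop is 1/(1 + K_p·G_p(0)).
G_p(0) = 0.3417. Require 1/(1 + K_p·0.3417) = 0.05, so 1 + 0.3417·K_p = 20.
K_p = (20 − 1)/0.3417 = 55.6.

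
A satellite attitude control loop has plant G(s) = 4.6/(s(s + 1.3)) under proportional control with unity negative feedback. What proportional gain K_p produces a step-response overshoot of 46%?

From %OS = 100·exp(−πζ/√(1−ζ²)) = 46%, ζ = −ln(0.46)/√(π²+ln²(0.46)) = 0.24.
Characteristic equation s² + 1.3s + 4.6K_p = 0 gives ζ = 1.3/(2√(4.6K_p)).
Setting ζ = 0.24: √(4.6K_p) = 1.3/(2·0.24) = 2.709, so K_p = 7.338/4.6 = 1.6.

K_p = 1.6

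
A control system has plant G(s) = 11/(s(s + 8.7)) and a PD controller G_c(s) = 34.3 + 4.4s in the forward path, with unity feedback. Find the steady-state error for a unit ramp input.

0.0231

The loop has one pole at the origin (type 1). Velocity error constant K_v = lim_{s→0} s·G_c(s)G(s) = 34.3·11/8.7 = 43.37.
Steady-state error to a unit ramp: e_ss = 1/K_v = 0.0231.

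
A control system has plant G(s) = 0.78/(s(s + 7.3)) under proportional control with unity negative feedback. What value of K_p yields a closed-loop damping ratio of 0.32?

K_p = 167

Closed-loop characteristic equation: s² + 7.3s + K_p·0.78 = 0.
So ω_n = √(0.78K_p) and 2ζω_n = 7.3, giving ζ = 7.3/(2√(0.78K_p)).
Setting ζ = 0.32: √(0.78K_p) = 7.3/(2·0.32) = 11.41, so K_p = 130.1/0.78 = 167.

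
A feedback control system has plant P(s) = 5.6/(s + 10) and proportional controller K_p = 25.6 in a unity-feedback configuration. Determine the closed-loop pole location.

s = -153.4

Closed-loop transfer function: T(s) = K_p·P(s)/(1 + K_p·P(s)) = 143.4/(s + 10 + 143.4) = 143.4/(s + 153.4).
The closed-loop pole is at s = −153.4.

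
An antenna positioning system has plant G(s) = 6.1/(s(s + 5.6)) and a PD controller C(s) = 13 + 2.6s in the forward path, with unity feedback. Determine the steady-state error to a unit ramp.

The loop has one pole at the origin (type 1). Velocity error constant K_v = lim_{s→0} s·C(s)G(s) = 13·6.1/5.6 = 14.16.
Steady-state error to a unit ramp: e_ss = 1/K_v = 0.0706.

0.0706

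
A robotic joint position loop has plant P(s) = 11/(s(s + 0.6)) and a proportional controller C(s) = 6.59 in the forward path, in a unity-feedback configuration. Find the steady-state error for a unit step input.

The open loop C(s)P(s) has a pole at the origin (type 1), so the static position error constant is infinite and e_ss = 1/(1+∞) = 0.

0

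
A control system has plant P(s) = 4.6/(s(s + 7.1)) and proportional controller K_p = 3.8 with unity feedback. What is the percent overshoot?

0.641%

From 1 + K_pP(s) = 0: s² + 7.1s + 17.48 = 0 ⇒ ω_n = 4.181, ζ = 0.8491.
%OS = 100·exp(−πζ/√(1−ζ²)) = 100·exp(−π·0.8491/√0.279) = 0.641%.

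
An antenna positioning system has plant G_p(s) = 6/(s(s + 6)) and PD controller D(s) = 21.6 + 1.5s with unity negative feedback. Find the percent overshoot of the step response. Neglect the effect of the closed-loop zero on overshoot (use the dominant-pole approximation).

Forward path: (21.6 + 1.5s)·6/(s(s+6)). The closed-loop characteristic equation is s² + (6 + 6·1.5)s + 6·21.6 = 0.
That is s² + 15s + 129.6 = 0, so ω_n = 11.38 rad/s and ζ = 15/(2·11.38) = 0.6588.
%OS = 100·exp(−πζ/√(1−ζ²)) = 6.39%.

6.39%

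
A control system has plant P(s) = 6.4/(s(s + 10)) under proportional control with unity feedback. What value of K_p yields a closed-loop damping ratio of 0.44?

Closed-loop characteristic equation: s² + 10s + K_p·6.4 = 0.
So ω_n = √(6.4K_p) and 2ζω_n = 10, giving ζ = 10/(2√(6.4K_p)).
Setting ζ = 0.44: √(6.4K_p) = 10/(2·0.44) = 11.36, so K_p = 129.1/6.4 = 20.2.

K_p = 20.2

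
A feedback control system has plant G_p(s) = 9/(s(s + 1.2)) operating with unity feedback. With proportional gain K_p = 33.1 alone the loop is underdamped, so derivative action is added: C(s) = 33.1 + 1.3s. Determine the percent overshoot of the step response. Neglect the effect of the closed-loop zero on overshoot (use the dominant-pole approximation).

28.2%

Forward path: (33.1 + 1.3s)·9/(s(s+1.2)). The closed-loop characteristic equation is s² + (1.2 + 9·1.3)s + 9·33.1 = 0.
That is s² + 12.9s + 297.9 = 0, so ω_n = 17.26 rad/s and ζ = 12.9/(2·17.26) = 0.3737.
%OS = 100·exp(−πζ/√(1−ζ²)) = 28.2%.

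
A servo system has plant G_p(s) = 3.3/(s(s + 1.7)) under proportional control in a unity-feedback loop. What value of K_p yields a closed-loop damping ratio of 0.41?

Closed-loop characteristic equation: s² + 1.7s + K_p·3.3 = 0.
So ω_n = √(3.3K_p) and 2ζω_n = 1.7, giving ζ = 1.7/(2√(3.3K_p)).
Setting ζ = 0.41: √(3.3K_p) = 1.7/(2·0.41) = 2.073, so K_p = 4.298/3.3 = 1.3.

K_p = 1.3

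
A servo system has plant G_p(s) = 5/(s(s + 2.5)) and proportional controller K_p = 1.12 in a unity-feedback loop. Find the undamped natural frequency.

ω_n = 2.37 rad/s

1 + K_p·G_p(s) = 0 gives s² + 2.5s + 5.6 = 0.
So ω_n² = 5.6 ⇒ ω_n = 2.366 rad/s, and ζ = 2.5/(2ω_n) = 0.528.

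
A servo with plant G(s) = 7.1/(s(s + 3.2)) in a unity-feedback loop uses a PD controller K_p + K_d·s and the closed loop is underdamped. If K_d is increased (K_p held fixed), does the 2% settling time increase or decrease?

decrease

Characteristic equation s² + (3.2 + 7.1K_d)s + 7.1K_p = 0: raising K_d increases ζω_n = (3.2+7.1K_d)/2 while the loop stays underdamped, so T_s ≈ 4/(ζω_n) decreases.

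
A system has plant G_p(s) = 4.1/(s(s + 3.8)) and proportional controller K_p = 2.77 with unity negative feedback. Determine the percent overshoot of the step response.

From 1 + K_pG_p(s) = 0: s² + 3.8s + 11.36 = 0 ⇒ ω_n = 3.37, ζ = 0.5638.
%OS = 100·exp(−πζ/√(1−ζ²)) = 100·exp(−π·0.5638/√0.6821) = 11.7%.

11.7%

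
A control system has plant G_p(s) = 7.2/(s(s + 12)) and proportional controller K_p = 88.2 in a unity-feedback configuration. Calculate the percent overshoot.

46.3%

From 1 + K_pG_p(s) = 0: s² + 12s + 635 = 0 ⇒ ω_n = 25.2, ζ = 0.2381.
%OS = 100·exp(−πζ/√(1−ζ²)) = 100·exp(−π·0.2381/√0.9433) = 46.3%.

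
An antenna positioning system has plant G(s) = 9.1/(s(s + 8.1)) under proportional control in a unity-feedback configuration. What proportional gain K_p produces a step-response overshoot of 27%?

From %OS = 100·exp(−πζ/√(1−ζ²)) = 27%, ζ = −ln(0.27)/√(π²+ln²(0.27)) = 0.3847.
Characteristic equation s² + 8.1s + 9.1K_p = 0 gives ζ = 8.1/(2√(9.1K_p)).
Setting ζ = 0.3847: √(9.1K_p) = 8.1/(2·0.3847) = 10.53, so K_p = 110.8/9.1 = 12.2.

K_p = 12.2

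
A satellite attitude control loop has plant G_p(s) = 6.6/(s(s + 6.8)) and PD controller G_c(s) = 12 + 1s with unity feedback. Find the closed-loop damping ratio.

Forward path: (12 + 1s)·6.6/(s(s+6.8)). The closed-loop characteristic equation is s² + (6.8 + 6.6·1)s + 6.6·12 = 0.
That is s² + 13.4s + 79.2 = 0, so ω_n = 8.899 rad/s and ζ = 13.4/(2·8.899) = 0.7529.

ζ = 0.753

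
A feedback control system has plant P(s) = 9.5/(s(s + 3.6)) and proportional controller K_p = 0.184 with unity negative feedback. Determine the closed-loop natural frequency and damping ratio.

ω_n = 1.32 rad/s, ζ = 1.36

1 + K_p·P(s) = 0 gives s² + 3.6s + 1.748 = 0.
Matching s² + 2ζω_n s + ω_n²: ω_n = √1.748 = 1.322 rad/s and 2ζω_n = 3.6, so ζ = 3.6/(2·1.322) = 1.36.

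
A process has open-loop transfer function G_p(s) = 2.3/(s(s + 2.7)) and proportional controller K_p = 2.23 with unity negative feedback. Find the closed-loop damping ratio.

The closed-loop denominator is s(s+2.7) + 2.23·2.3 = s² + 2.7s + 5.129.
Matching s² + 2ζω_n s + ω_n²: ω_n = √5.129 = 2.265 rad/s and 2ζω_n = 2.7, so ζ = 2.7/(2·2.265) = 0.596.

ζ = 0.596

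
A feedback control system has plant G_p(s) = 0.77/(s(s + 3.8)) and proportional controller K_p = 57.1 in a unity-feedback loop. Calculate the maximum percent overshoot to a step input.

39.1%

The closed-loop denominator s² + 3.8s + 43.97 gives ω_n = √43.97 = 6.631 and ζ = 3.8/(2ω_n) = 0.2865.
%OS = 100·exp(−πζ/√(1−ζ²)) = 100·exp(−π·0.2865/√0.9179) = 39.1%.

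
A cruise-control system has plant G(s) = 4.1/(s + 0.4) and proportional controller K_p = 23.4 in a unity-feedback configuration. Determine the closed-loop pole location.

Closed-loop transfer function: T(s) = K_p·G(s)/(1 + K_p·G(s)) = 95.94/(s + 0.4 + 95.94) = 95.94/(s + 96.34).
The closed-loop pole is at s = −96.34.

s = -96.34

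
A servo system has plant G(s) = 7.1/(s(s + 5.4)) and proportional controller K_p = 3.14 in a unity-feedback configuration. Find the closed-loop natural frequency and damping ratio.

The closed-loop denominator is s(s+5.4) + 3.14·7.1 = s² + 5.4s + 22.29.
So ω_n² = 22.29 ⇒ ω_n = 4.722 rad/s, and ζ = 5.4/(2ω_n) = 0.572.

ω_n = 4.72 rad/s, ζ = 0.572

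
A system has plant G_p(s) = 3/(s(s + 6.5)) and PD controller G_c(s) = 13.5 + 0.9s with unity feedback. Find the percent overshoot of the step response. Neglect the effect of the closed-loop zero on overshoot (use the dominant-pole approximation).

Forward path: (13.5 + 0.9s)·3/(s(s+6.5)). The closed-loop characteristic equation is s² + (6.5 + 3·0.9)s + 3·13.5 = 0.
That is s² + 9.2s + 40.5 = 0, so ω_n = 6.364 rad/s and ζ = 9.2/(2·6.364) = 0.7228.
%OS = 100·exp(−πζ/√(1−ζ²)) = 3.74%.

3.74%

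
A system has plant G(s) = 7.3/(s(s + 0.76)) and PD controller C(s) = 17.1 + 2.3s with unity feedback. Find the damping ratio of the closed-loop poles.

Forward path: (17.1 + 2.3s)·7.3/(s(s+0.76)). The closed-loop characteristic equation is s² + (0.76 + 7.3·2.3)s + 7.3·17.1 = 0.
That is s² + 17.55s + 124.8 = 0, so ω_n = 11.17 rad/s and ζ = 17.55/(2·11.17) = 0.7854.

ζ = 0.785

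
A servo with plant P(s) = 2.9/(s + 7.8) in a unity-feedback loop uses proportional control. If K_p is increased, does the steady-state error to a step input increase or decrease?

decrease

e_ss = 1/(1 + K_p·P(0)); a larger K_p raises the denominator, so e_ss decreases.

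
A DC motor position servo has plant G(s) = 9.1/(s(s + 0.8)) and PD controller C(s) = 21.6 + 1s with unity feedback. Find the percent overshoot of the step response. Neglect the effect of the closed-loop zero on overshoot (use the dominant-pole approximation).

30.6%

Forward path: (21.6 + 1s)·9.1/(s(s+0.8)). The closed-loop characteristic equation is s² + (0.8 + 9.1·1)s + 9.1·21.6 = 0.
That is s² + 9.9s + 196.6 = 0, so ω_n = 14.02 rad/s and ζ = 9.9/(2·14.02) = 0.3531.
%OS = 100·exp(−πζ/√(1−ζ²)) = 30.6%.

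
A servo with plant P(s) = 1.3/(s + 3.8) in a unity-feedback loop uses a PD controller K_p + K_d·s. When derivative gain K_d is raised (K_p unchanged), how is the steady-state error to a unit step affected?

At s = 0 the derivative term contributes nothing: C(0) = K_p regardless of K_d, so K_pos = K_p·P(0) and e_ss are unchanged.

unchanged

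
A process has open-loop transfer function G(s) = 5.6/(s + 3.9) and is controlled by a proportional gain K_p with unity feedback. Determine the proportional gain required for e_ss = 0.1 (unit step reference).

K_p = 6.27

Steady-state error for a unit step on this type-0 loop is 1/(1 + K_p·G(0)).
G(0) = 1.436. Require 1/(1 + K_p·1.436) = 0.1, so 1 + 1.436·K_p = 10.
K_p = (10 − 1)/1.436 = 6.27.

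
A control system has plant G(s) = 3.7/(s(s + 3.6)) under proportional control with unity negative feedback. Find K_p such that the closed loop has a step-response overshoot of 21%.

K_p = 4.42

From %OS = 100·exp(−πζ/√(1−ζ²)) = 21%, ζ = −ln(0.21)/√(π²+ln²(0.21)) = 0.4449.
Characteristic equation s² + 3.6s + 3.7K_p = 0 gives ζ = 3.6/(2√(3.7K_p)).
Setting ζ = 0.4449: √(3.7K_p) = 3.6/(2·0.4449) = 4.046, so K_p = 16.37/3.7 = 4.42.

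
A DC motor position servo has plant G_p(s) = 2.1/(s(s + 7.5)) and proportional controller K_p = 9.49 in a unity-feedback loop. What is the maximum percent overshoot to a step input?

Closed-loop characteristic equation: s² + 7.5s + 19.93 = 0, so ω_n = 4.464 rad/s and ζ = 7.5/(2·4.464) = 0.84.
%OS = 100·exp(−πζ/√(1−ζ²)) = 100·exp(−π·0.84/√0.2944) = 0.772%.

0.772%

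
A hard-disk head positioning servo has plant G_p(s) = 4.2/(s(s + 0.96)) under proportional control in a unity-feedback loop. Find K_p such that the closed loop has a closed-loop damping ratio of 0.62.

Closed-loop characteristic equation: s² + 0.96s + K_p·4.2 = 0.
So ω_n = √(4.2K_p) and 2ζω_n = 0.96, giving ζ = 0.96/(2√(4.2K_p)).
Setting ζ = 0.62: √(4.2K_p) = 0.96/(2·0.62) = 0.7742, so K_p = 0.5994/4.2 = 0.143.

K_p = 0.143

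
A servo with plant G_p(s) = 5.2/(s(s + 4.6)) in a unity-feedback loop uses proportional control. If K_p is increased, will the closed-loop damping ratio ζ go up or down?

decrease

ζ = 4.6/(2√(5.2K_p)); increasing K_p raises the denominator, so ζ falls.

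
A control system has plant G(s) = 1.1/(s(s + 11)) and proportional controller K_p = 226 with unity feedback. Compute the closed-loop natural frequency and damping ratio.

1 + K_p·G(s) = 0 gives s² + 11s + 248.6 = 0.
Matching s² + 2ζω_n s + ω_n²: ω_n = √248.6 = 15.77 rad/s and 2ζω_n = 11, so ζ = 11/(2·15.77) = 0.349.

ω_n = 15.8 rad/s, ζ = 0.349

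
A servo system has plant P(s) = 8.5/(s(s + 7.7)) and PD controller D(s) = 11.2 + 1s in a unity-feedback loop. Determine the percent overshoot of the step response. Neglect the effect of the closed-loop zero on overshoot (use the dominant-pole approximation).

Forward path: (11.2 + 1s)·8.5/(s(s+7.7)). The closed-loop characteristic equation is s² + (7.7 + 8.5·1)s + 8.5·11.2 = 0.
That is s² + 16.2s + 95.2 = 0, so ω_n = 9.757 rad/s and ζ = 16.2/(2·9.757) = 0.8302.
%OS = 100·exp(−πζ/√(1−ζ²)) = 0.93%.

0.93%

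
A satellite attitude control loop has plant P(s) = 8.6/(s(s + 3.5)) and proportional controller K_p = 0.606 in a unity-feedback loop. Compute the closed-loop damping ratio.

ζ = 0.767

The closed-loop denominator is s(s+3.5) + 0.606·8.6 = s² + 3.5s + 5.212.
Matching s² + 2ζω_n s + ω_n²: ω_n = √5.212 = 2.283 rad/s and 2ζω_n = 3.5, so ζ = 3.5/(2·2.283) = 0.767.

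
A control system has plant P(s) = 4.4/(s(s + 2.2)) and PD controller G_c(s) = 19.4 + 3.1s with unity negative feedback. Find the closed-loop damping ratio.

Forward path: (19.4 + 3.1s)·4.4/(s(s+2.2)). The closed-loop characteristic equation is s² + (2.2 + 4.4·3.1)s + 4.4·19.4 = 0.
That is s² + 15.84s + 85.36 = 0, so ω_n = 9.239 rad/s and ζ = 15.84/(2·9.239) = 0.8572.

ζ = 0.857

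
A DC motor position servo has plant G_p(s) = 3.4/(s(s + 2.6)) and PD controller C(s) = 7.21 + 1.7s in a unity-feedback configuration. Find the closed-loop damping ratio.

ζ = 0.846

Forward path: (7.21 + 1.7s)·3.4/(s(s+2.6)). The closed-loop characteristic equation is s² + (2.6 + 3.4·1.7)s + 3.4·7.21 = 0.
That is s² + 8.38s + 24.51 = 0, so ω_n = 4.951 rad/s and ζ = 8.38/(2·4.951) = 0.8463.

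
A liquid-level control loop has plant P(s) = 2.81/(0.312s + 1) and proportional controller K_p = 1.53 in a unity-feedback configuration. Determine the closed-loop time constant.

Closed loop: T(s) = K_p·P/(1+K_p·P) = 4.299/(0.312s + 1 + 4.299), with pole at s = −(1 + 4.299)/0.312 = −16.98.
Closed-loop time constant τ = 1/16.98 = 0.0589 s.

τ = 0.0589 s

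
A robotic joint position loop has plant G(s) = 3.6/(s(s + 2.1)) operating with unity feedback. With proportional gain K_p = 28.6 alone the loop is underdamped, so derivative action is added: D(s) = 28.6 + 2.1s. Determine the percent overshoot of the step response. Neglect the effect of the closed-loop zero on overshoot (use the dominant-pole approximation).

18.3%

Forward path: (28.6 + 2.1s)·3.6/(s(s+2.1)). The closed-loop characteristic equation is s² + (2.1 + 3.6·2.1)s + 3.6·28.6 = 0.
That is s² + 9.66s + 103 = 0, so ω_n = 10.15 rad/s and ζ = 9.66/(2·10.15) = 0.476.
%OS = 100·exp(−πζ/√(1−ζ²)) = 18.3%.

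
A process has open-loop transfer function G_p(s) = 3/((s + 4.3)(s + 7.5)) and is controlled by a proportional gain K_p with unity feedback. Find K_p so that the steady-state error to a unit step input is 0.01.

Steady-state error for a unit step on this type-0 loop is 1/(1 + K_p·G_p(0)).
G_p(0) = 0.09302. Require 1/(1 + K_p·0.09302) = 0.01, so 1 + 0.09302·K_p = 100.
K_p = (100 − 1)/0.09302 = 1060.

K_p = 1060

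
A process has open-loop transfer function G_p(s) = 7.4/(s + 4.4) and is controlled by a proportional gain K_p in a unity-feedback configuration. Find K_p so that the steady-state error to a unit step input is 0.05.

Steady-state error for a unit step on this type-0 loop is 1/(1 + K_p·G_p(0)).
G_p(0) = 1.682. Require 1/(1 + K_p·1.682) = 0.05, so 1 + 1.682·K_p = 20.
K_p = (20 − 1)/1.682 = 11.3.

K_p = 11.3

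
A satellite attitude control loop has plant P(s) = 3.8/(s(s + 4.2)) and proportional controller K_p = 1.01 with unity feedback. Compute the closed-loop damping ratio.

ζ = 1.07

The closed-loop denominator is s(s+4.2) + 1.01·3.8 = s² + 4.2s + 3.838.
So ω_n² = 3.838 ⇒ ω_n = 1.959 rad/s, and ζ = 4.2/(2ω_n) = 1.07.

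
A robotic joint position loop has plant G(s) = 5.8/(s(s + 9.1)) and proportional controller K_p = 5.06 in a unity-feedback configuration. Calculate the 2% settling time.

Closed-loop characteristic equation: s² + 9.1s + 29.35 = 0, so ω_n = 5.417 rad/s and ζ = 9.1/(2·5.417) = 0.8399.
2% settling time T_s ≈ 4/(ζω_n) = 4/4.55 = 0.879 s.

T_s ≈ 0.879 s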